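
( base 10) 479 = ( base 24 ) jn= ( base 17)1b3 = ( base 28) H3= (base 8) 737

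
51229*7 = 358603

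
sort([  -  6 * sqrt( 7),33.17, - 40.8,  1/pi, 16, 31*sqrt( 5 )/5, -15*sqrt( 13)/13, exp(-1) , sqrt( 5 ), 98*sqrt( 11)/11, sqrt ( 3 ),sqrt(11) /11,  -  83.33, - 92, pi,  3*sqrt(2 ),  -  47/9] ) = [ - 92,  -  83.33, - 40.8,-6 * sqrt (7), - 47/9 , - 15 * sqrt(13)/13, sqrt( 11 )/11, 1/pi, exp(-1 ), sqrt( 3), sqrt( 5),pi , 3*sqrt( 2 ), 31*sqrt(5 ) /5 , 16,  98*sqrt( 11)/11, 33.17 ]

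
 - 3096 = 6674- 9770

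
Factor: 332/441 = 2^2*3^(- 2 )*7^(-2)*83^1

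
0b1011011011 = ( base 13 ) 443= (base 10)731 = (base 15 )33B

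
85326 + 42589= 127915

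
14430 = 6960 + 7470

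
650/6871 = 650/6871 = 0.09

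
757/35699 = 757/35699 = 0.02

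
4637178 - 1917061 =2720117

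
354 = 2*177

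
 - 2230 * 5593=  -  12472390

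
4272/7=4272/7 = 610.29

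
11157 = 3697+7460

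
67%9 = 4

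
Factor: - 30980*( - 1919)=2^2  *5^1 * 19^1*101^1 * 1549^1 = 59450620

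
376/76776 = 47/9597 = 0.00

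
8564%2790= 194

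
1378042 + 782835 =2160877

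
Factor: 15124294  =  2^1 * 23^1*328789^1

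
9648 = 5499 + 4149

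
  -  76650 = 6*( - 12775 )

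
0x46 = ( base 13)55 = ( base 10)70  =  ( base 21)37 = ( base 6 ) 154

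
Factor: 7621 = 7621^1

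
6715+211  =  6926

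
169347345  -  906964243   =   - 737616898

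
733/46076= 733/46076 = 0.02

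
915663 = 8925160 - 8009497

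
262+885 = 1147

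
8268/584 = 14  +  23/146 = 14.16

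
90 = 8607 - 8517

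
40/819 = 40/819 =0.05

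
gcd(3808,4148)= 68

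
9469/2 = 4734 + 1/2= 4734.50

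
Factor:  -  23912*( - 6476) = 2^5*7^2*61^1*1619^1 = 154854112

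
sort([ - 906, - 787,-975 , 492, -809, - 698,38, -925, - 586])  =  [ - 975,-925 , - 906, - 809,-787, - 698, - 586, 38,492 ] 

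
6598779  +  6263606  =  12862385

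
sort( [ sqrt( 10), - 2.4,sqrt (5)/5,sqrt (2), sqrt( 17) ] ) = [ - 2.4,sqrt( 5 )/5, sqrt( 2),sqrt(10),sqrt(17)]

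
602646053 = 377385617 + 225260436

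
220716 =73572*3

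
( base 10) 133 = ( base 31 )49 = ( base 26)53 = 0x85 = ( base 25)58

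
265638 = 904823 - 639185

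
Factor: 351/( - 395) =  - 3^3*5^( - 1) * 13^1 * 79^( - 1 ) 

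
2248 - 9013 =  - 6765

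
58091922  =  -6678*( - 8699 )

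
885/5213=885/5213 = 0.17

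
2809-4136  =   - 1327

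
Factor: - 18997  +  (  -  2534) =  -3^1 * 7177^1 = - 21531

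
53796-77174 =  - 23378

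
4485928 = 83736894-79250966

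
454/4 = 113 + 1/2= 113.50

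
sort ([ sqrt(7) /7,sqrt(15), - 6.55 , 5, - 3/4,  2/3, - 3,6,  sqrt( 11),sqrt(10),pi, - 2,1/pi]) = [ - 6.55,- 3, - 2, - 3/4, 1/pi,sqrt(7)/7 , 2/3,pi  ,  sqrt (10), sqrt( 11), sqrt ( 15),  5,6]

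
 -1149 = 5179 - 6328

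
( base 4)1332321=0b1111110111001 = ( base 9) 12123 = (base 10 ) 8121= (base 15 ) 2616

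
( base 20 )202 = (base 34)NK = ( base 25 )172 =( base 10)802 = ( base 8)1442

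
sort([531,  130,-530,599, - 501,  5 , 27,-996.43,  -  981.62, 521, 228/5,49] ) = [- 996.43, - 981.62, - 530, - 501, 5,27, 228/5,49,130 , 521,531,599] 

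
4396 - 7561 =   -  3165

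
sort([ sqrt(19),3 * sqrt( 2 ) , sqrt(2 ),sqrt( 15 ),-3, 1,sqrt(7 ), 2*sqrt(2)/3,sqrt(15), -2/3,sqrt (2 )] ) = [ - 3, - 2/3 , 2 * sqrt(2)/3, 1,sqrt( 2),sqrt(2 ), sqrt(7),sqrt(15 ),  sqrt(15 ),3*sqrt( 2), sqrt( 19 )]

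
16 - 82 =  - 66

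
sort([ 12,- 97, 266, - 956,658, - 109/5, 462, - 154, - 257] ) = [-956, -257,-154  ,-97,-109/5,12,  266 , 462,  658]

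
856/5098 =428/2549 = 0.17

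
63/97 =63/97 =0.65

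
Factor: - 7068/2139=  - 76/23=-2^2*19^1 *23^( - 1 )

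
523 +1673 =2196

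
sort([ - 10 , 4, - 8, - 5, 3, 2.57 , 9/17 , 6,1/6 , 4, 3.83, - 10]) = [ - 10, - 10 , - 8, - 5 , 1/6, 9/17,2.57, 3,3.83,  4, 4, 6] 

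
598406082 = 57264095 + 541141987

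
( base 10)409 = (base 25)G9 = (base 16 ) 199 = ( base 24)H1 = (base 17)171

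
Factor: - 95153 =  - 95153^1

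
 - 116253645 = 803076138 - 919329783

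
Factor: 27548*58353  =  1607508444 = 2^2*3^1 * 53^1*71^1*97^1*367^1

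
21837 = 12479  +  9358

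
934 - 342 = 592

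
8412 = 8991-579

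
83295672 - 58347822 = 24947850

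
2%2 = 0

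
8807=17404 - 8597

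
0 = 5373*0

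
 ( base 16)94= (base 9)174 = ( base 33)4G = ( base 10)148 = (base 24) 64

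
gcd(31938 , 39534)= 6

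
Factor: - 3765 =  - 3^1*5^1 * 251^1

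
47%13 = 8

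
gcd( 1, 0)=1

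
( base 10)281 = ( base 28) a1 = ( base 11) 236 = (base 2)100011001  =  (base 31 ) 92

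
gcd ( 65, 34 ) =1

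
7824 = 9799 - 1975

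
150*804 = 120600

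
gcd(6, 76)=2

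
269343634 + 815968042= 1085311676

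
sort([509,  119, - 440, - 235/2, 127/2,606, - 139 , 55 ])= [ - 440 , -139, - 235/2, 55 , 127/2,  119 , 509,  606 ]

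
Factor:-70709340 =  - 2^2 * 3^1*5^1*13^1*269^1*337^1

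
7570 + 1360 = 8930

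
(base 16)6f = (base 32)3f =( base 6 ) 303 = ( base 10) 111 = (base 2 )1101111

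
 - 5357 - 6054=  -11411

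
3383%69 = 2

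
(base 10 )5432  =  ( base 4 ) 1110320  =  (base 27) 7C5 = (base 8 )12470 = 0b1010100111000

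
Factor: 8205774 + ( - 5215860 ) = 2989914 = 2^1*3^1*191^1*2609^1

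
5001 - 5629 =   -  628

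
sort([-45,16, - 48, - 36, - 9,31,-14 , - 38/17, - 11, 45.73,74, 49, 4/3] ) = [ - 48 , - 45, - 36, - 14, - 11,- 9,  -  38/17,4/3,16, 31, 45.73,49, 74] 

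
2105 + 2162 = 4267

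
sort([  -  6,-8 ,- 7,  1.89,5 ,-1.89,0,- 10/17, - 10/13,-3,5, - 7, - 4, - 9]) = [ -9, - 8, - 7,-7, -6, - 4, - 3,  -  1.89,-10/13,-10/17,0,1.89,5,5]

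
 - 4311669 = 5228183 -9539852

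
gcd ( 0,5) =5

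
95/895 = 19/179 = 0.11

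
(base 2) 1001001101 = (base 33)HS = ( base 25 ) ne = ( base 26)MH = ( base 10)589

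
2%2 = 0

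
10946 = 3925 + 7021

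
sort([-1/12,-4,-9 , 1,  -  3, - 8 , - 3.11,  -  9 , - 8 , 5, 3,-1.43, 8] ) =[- 9,- 9,-8,-8,-4, - 3.11,-3,-1.43, - 1/12, 1,3, 5, 8]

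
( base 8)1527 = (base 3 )1011200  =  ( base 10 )855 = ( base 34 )p5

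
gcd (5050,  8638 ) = 2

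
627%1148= 627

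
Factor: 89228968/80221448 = 11153621/10027681  =  229^( - 1)*347^1*32143^1*43789^( - 1 ) 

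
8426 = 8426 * 1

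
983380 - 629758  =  353622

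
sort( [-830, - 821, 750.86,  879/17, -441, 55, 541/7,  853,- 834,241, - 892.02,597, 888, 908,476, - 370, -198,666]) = [ - 892.02,- 834, -830, - 821, - 441, - 370,  -  198, 879/17 , 55, 541/7, 241, 476,  597, 666, 750.86,  853,888, 908]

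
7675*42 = 322350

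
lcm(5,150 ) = 150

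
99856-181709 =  - 81853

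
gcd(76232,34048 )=8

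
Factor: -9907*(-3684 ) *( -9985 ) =-2^2*3^1*5^1*307^1  *1997^1 * 9907^1=- 364426419180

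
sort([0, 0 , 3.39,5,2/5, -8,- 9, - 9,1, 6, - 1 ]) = [ - 9,-9,-8,-1, 0, 0 , 2/5,1, 3.39, 5,6]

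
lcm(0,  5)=0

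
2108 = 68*31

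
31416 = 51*616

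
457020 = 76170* 6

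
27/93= 9/31 =0.29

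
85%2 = 1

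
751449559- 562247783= 189201776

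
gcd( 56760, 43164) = 132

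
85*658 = 55930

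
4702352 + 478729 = 5181081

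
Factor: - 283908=  -  2^2*3^1 * 59^1 * 401^1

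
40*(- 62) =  - 2480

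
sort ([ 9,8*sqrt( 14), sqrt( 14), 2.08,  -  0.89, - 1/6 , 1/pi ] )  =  [ - 0.89 , - 1/6,  1/pi, 2.08, sqrt(14), 9,8*sqrt( 14) ] 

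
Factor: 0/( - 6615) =0^1   =  0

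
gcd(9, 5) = 1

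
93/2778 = 31/926= 0.03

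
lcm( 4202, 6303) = 12606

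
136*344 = 46784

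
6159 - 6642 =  - 483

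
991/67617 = 991/67617 = 0.01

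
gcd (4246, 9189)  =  1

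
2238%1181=1057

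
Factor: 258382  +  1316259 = 47^1 *33503^1 = 1574641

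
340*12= 4080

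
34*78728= 2676752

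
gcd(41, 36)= 1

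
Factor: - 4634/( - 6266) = 2317/3133 = 7^1*13^ (-1)*241^( - 1)*331^1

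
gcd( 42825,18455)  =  5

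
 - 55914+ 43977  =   - 11937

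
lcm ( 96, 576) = 576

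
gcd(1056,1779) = 3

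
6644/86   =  3322/43 = 77.26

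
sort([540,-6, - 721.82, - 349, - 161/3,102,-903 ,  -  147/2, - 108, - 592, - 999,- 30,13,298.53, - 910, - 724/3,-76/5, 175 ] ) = [ - 999 ,  -  910,- 903, - 721.82,-592, - 349, - 724/3, - 108,  -  147/2 , - 161/3,  -  30,-76/5, - 6, 13,102, 175,298.53,540]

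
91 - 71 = 20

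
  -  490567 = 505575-996142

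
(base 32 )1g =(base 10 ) 48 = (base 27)1l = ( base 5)143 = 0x30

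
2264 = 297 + 1967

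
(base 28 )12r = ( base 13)519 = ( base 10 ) 867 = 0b1101100011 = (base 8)1543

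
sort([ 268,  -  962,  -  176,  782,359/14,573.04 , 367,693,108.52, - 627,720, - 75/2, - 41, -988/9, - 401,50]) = [ - 962,-627 , - 401, - 176,-988/9, - 41,-75/2,359/14  ,  50,108.52 , 268,367, 573.04, 693, 720, 782]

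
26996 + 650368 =677364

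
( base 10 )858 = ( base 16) 35A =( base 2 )1101011010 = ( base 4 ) 31122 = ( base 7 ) 2334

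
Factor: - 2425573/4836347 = -17^ ( - 1)*47^( - 1) * 71^1*127^1*269^1*6053^(-1)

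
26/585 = 2/45= 0.04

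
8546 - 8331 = 215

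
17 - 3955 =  - 3938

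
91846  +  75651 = 167497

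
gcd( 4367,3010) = 1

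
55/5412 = 5/492 = 0.01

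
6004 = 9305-3301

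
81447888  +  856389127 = 937837015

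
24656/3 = 8218+2/3 = 8218.67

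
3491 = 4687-1196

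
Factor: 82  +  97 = 179^1=179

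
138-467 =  - 329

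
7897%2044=1765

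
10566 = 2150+8416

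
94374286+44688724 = 139063010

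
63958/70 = 31979/35  =  913.69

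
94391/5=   94391/5=18878.20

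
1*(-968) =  - 968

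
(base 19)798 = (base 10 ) 2706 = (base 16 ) A92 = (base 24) 4gi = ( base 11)2040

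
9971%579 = 128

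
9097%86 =67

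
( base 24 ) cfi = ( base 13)341A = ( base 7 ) 30153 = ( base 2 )1110001111010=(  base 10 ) 7290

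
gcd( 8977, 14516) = 191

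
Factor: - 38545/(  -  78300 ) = 7709/15660 = 2^( - 2)*3^( - 3 )*5^ (  -  1)  *  13^1 * 29^(- 1) *593^1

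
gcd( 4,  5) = 1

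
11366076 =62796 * 181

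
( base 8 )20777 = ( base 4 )2013333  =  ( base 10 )8703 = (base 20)11F3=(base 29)aa3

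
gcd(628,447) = 1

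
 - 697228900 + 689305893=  - 7923007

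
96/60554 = 48/30277= 0.00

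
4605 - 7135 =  - 2530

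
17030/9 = 1892 + 2/9 = 1892.22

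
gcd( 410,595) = 5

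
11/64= 11/64 = 0.17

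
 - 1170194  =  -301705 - 868489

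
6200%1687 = 1139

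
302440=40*7561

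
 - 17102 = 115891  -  132993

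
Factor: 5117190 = 2^1*3^1 * 5^1*13^1*13121^1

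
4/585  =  4/585 =0.01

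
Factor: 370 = 2^1*5^1*37^1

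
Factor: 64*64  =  2^12 = 4096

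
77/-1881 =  - 1 + 164/171 =-0.04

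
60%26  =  8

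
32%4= 0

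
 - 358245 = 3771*( - 95) 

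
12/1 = 12 = 12.00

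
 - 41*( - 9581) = 392821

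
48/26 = 1+11/13 = 1.85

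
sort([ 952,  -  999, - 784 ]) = [ - 999, - 784, 952 ] 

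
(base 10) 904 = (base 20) 254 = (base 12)634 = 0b1110001000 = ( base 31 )t5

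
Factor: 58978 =2^1 * 37^1* 797^1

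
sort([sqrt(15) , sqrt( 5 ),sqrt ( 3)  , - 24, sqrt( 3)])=[ - 24, sqrt( 3 ), sqrt( 3 ),sqrt( 5 ),  sqrt( 15 )] 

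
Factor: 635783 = 17^1*149^1*251^1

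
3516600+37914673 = 41431273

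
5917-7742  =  -1825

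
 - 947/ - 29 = 947/29 = 32.66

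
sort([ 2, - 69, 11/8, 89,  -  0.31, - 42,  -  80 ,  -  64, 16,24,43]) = [ - 80, - 69, - 64, - 42,-0.31, 11/8, 2, 16, 24, 43, 89]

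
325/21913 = 325/21913 = 0.01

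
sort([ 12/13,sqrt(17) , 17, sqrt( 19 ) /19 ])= [sqrt(19)/19, 12/13, sqrt(17),17 ] 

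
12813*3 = 38439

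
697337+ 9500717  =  10198054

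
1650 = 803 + 847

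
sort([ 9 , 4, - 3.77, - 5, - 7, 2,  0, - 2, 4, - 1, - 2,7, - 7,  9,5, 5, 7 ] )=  [ - 7, - 7, - 5, - 3.77, - 2, - 2, - 1 , 0, 2, 4, 4, 5,5, 7,7,9, 9 ]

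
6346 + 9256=15602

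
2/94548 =1/47274 = 0.00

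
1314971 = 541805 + 773166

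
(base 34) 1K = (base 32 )1M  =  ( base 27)20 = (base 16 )36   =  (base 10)54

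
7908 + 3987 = 11895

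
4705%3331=1374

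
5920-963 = 4957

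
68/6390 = 34/3195 = 0.01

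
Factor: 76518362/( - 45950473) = -2^1*17^( -1)*419^( - 1)*4133^1*6451^( - 1) * 9257^1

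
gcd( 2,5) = 1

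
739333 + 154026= 893359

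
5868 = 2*2934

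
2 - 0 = 2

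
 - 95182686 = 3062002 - 98244688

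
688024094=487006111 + 201017983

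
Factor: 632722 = 2^1*29^1*10909^1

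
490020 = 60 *8167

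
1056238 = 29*36422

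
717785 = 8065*89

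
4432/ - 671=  - 7 + 265/671 = - 6.61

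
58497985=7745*7553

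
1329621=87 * 15283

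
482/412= 1 + 35/206= 1.17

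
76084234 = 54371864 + 21712370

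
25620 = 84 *305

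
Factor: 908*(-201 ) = -2^2*3^1*67^1*227^1= - 182508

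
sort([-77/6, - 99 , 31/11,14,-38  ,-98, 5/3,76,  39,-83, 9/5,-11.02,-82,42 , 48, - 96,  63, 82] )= [ - 99, - 98,-96, - 83, - 82,  -  38, - 77/6, - 11.02,5/3,  9/5, 31/11,14,39,42, 48, 63,76,82 ]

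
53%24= 5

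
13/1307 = 13/1307= 0.01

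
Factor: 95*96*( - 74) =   -  674880 = - 2^6*3^1*5^1*19^1*37^1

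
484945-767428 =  - 282483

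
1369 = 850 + 519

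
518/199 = 518/199=2.60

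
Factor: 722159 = 722159^1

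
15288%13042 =2246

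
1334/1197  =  1 + 137/1197  =  1.11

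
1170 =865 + 305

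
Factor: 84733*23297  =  1974024701= 11^1*7703^1*23297^1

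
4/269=4/269  =  0.01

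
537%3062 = 537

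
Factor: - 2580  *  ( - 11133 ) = 2^2*3^3*5^1*43^1 * 1237^1=   28723140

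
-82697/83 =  - 997 + 54/83 = -996.35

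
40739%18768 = 3203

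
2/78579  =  2/78579= 0.00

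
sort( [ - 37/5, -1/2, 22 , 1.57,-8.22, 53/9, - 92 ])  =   [ - 92 , - 8.22, - 37/5, - 1/2, 1.57,53/9,22]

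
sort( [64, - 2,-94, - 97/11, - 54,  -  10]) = [ - 94, - 54, - 10, - 97/11,- 2, 64]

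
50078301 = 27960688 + 22117613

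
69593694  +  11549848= 81143542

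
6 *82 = 492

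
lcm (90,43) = 3870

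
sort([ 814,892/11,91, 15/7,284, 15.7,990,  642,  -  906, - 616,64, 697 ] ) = [ - 906, - 616, 15/7, 15.7 , 64, 892/11,91 , 284 , 642, 697, 814, 990]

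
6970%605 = 315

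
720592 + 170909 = 891501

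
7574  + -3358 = 4216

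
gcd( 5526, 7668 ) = 18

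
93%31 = 0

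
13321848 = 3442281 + 9879567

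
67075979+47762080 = 114838059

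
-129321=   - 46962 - 82359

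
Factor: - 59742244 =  - 2^2  *  151^1*98911^1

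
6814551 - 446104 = 6368447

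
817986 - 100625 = 717361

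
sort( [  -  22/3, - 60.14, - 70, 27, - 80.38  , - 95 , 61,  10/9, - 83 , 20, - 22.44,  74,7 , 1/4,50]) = [ - 95 , - 83, -80.38, - 70, - 60.14, - 22.44, - 22/3,1/4,  10/9, 7, 20, 27,  50, 61  ,  74] 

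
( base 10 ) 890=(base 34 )q6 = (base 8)1572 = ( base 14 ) 478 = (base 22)1IA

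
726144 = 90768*8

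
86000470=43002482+42997988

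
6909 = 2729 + 4180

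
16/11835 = 16/11835= 0.00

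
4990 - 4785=205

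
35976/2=17988 = 17988.00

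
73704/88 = 9213/11 = 837.55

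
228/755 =228/755 = 0.30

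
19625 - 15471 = 4154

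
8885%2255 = 2120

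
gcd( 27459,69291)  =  9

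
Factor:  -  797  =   - 797^1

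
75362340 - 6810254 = 68552086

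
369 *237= 87453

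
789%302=185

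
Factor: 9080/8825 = 1816/1765 = 2^3*5^ ( - 1)*227^1 * 353^(-1) 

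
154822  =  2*77411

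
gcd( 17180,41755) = 5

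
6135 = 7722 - 1587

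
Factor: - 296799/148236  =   - 98933/49412=- 2^( - 2)*11^( - 1) * 19^1 * 41^1*127^1*1123^( - 1 ) 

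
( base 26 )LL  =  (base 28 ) K7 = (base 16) 237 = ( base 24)NF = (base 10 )567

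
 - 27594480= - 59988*460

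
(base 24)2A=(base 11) 53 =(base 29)20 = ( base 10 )58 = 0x3A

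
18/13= 1 + 5/13 = 1.38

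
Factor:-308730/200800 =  - 2^( - 4 ) * 3^1 * 5^( - 1 )*41^1 = - 123/80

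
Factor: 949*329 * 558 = 174219318 = 2^1*3^2*7^1*13^1*31^1*47^1*73^1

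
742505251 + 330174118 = 1072679369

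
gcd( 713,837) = 31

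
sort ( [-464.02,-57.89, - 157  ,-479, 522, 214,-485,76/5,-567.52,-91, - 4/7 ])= [ - 567.52, - 485, - 479,-464.02, - 157,- 91,-57.89,-4/7, 76/5, 214 , 522] 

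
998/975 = 1 + 23/975 =1.02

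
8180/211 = 38 + 162/211= 38.77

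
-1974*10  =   - 19740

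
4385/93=4385/93 = 47.15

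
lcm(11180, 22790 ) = 592540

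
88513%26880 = 7873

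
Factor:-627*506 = - 317262 = - 2^1*3^1*11^2*19^1 * 23^1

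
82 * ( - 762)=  - 62484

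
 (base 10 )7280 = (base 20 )i40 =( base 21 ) gae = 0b1110001110000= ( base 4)1301300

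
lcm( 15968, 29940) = 239520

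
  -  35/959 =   -  5/137=- 0.04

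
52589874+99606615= 152196489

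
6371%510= 251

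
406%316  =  90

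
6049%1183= 134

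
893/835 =893/835 =1.07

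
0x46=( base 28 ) 2E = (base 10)70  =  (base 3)2121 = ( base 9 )77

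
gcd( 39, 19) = 1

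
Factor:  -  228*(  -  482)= 109896=   2^3*3^1*19^1 * 241^1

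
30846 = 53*582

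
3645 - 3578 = 67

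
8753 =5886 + 2867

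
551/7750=551/7750 = 0.07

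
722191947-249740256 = 472451691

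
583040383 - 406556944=176483439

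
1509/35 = 1509/35 =43.11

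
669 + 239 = 908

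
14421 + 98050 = 112471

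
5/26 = 5/26 = 0.19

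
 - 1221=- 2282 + 1061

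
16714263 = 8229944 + 8484319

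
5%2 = 1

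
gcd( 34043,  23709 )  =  1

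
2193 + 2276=4469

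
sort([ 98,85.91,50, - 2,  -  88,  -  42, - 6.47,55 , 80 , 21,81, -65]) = [ - 88,-65, - 42,  -  6.47, - 2,  21,50, 55,80,81 , 85.91,98]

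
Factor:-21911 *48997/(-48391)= 7^(-1)*13^1*31^ ( - 1)*223^( - 1)*3769^1*21911^1= 1073573267/48391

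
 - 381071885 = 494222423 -875294308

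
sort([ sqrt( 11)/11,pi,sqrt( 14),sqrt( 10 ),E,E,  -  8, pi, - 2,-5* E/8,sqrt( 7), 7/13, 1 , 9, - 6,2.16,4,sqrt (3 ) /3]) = [ - 8,-6,-2,-5*E/8,sqrt(11) /11,7/13,sqrt( 3)/3, 1, 2.16,sqrt ( 7),E,E,pi,pi, sqrt( 10),sqrt( 14 ), 4,9] 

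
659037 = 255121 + 403916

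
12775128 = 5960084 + 6815044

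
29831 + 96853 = 126684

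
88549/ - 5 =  - 17710+1/5 = - 17709.80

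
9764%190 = 74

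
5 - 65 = - 60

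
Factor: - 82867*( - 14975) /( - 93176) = - 2^(-3)*5^2*19^(  -  1)*173^1*479^1*599^1*613^( - 1) = - 1240933325/93176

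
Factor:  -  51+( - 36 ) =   -  3^1*29^1= - 87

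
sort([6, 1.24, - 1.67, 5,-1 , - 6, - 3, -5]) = [ - 6,  -  5, - 3, -1.67, - 1,1.24, 5  ,  6 ] 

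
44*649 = 28556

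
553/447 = 553/447=1.24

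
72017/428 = 168+113/428 = 168.26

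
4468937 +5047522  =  9516459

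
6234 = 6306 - 72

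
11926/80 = 149 + 3/40 = 149.07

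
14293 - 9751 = 4542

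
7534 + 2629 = 10163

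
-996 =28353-29349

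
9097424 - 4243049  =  4854375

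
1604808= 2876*558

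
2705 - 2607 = 98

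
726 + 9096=9822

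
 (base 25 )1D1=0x3B7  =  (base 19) 2C1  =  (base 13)582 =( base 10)951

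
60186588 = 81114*742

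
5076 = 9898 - 4822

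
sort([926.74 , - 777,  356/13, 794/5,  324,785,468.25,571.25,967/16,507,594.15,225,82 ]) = [-777,356/13,967/16,82,794/5, 225,324,468.25, 507, 571.25,594.15,785,  926.74]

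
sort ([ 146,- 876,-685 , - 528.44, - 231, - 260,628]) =[ - 876,- 685 , - 528.44,  -  260, - 231,146,628]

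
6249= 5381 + 868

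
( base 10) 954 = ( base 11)798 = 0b1110111010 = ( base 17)352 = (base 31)uo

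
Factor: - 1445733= - 3^2*160637^1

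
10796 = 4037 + 6759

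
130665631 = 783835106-653169475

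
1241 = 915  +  326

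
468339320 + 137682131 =606021451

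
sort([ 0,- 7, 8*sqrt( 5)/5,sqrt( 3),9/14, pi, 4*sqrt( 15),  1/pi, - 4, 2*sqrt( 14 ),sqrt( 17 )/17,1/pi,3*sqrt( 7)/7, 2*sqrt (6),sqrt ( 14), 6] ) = [-7, -4, 0, sqrt(17 )/17, 1/pi , 1/pi,9/14,3*sqrt ( 7)/7,sqrt( 3),pi, 8*sqrt( 5 ) /5, sqrt(  14), 2*sqrt (6 ),  6, 2*sqrt( 14),4*sqrt( 15) ]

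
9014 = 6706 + 2308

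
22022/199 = 110+ 132/199 = 110.66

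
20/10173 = 20/10173 = 0.00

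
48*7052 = 338496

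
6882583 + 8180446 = 15063029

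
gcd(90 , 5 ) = 5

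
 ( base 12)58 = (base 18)3e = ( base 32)24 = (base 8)104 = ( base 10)68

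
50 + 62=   112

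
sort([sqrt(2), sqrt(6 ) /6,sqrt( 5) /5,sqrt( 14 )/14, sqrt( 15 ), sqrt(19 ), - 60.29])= [ - 60.29,sqrt(14)/14, sqrt( 6)/6, sqrt(5)/5, sqrt(2 ),sqrt(15),sqrt ( 19 )] 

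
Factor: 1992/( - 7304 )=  - 3^1*11^( - 1) = - 3/11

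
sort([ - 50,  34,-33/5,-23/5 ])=[-50, - 33/5,-23/5,34 ]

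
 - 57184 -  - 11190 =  - 45994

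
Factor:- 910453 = - 910453^1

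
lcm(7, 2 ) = 14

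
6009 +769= 6778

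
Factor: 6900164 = 2^2*17^2*47^1*127^1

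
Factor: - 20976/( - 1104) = 19 = 19^1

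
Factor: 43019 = 43019^1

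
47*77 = 3619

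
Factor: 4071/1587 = 23^( - 1 )*59^1 = 59/23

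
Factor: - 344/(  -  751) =2^3*43^1 *751^( - 1 ) 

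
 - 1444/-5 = 288 + 4/5 = 288.80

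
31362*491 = 15398742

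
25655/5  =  5131 = 5131.00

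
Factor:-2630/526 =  - 5 = - 5^1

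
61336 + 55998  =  117334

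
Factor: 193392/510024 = 2^1*3^1*17^1*269^ (- 1) = 102/269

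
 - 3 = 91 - 94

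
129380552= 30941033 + 98439519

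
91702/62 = 45851/31 = 1479.06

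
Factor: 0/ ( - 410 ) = 0 = 0^1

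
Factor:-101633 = -7^1* 14519^1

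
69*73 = 5037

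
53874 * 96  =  5171904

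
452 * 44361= 20051172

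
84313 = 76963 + 7350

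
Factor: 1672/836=2=   2^1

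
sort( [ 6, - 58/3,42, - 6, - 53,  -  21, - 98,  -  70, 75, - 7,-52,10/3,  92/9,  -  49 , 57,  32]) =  [ - 98, -70 ,  -  53,-52, - 49, - 21,-58/3,-7,-6,10/3,6,92/9, 32,42,  57,75] 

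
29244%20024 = 9220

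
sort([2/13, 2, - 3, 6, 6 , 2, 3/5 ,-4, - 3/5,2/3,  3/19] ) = [ - 4, - 3,-3/5,2/13, 3/19,3/5, 2/3 , 2, 2, 6, 6]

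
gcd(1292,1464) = 4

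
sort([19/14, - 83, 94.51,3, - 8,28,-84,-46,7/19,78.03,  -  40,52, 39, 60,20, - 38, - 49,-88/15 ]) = [-84, - 83, - 49, - 46 ,-40,-38,- 8, - 88/15,7/19,19/14,3,20, 28, 39,52,60,78.03,94.51 ] 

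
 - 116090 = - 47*2470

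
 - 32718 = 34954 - 67672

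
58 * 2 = 116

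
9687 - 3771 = 5916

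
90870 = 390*233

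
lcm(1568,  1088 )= 53312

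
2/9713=2/9713 = 0.00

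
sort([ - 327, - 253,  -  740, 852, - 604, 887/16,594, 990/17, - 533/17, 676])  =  [ - 740, - 604, - 327,-253, - 533/17, 887/16,990/17 , 594, 676, 852]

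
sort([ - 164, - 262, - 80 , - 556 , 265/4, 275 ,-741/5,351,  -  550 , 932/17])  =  [ - 556, - 550 , - 262, - 164,-741/5, - 80 , 932/17 , 265/4,275,351 ]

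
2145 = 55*39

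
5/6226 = 5/6226 =0.00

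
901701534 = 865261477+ 36440057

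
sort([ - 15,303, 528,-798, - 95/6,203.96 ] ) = [ - 798, - 95/6,-15,203.96, 303, 528 ]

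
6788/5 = 6788/5   =  1357.60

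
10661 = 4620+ 6041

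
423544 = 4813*88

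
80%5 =0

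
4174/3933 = 1 + 241/3933= 1.06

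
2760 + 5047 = 7807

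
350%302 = 48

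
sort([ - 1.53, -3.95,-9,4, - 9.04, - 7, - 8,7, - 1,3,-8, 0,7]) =[ - 9.04, - 9, - 8,  -  8, - 7, -3.95,  -  1.53, - 1, 0, 3,4,7, 7 ] 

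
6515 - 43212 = -36697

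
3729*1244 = 4638876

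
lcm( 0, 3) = 0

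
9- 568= - 559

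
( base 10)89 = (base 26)3b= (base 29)32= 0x59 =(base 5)324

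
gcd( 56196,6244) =6244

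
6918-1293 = 5625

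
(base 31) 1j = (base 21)28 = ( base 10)50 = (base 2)110010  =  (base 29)1L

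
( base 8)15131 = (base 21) F64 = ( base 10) 6745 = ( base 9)10224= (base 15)1eea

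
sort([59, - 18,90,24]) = [ - 18,24, 59,90]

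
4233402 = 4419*958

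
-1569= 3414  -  4983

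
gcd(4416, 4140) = 276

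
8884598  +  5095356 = 13979954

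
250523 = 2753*91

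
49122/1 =49122 = 49122.00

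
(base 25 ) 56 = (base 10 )131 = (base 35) 3q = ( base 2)10000011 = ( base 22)5l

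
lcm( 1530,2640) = 134640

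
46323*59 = 2733057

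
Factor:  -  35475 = - 3^1*5^2*11^1*43^1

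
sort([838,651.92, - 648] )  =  [  -  648 , 651.92, 838]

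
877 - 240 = 637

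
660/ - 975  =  -44/65 = - 0.68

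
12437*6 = 74622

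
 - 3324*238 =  - 791112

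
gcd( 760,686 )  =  2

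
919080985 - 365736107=553344878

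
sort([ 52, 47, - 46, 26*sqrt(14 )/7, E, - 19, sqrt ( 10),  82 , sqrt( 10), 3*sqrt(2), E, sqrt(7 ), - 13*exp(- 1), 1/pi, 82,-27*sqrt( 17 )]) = [ - 27*sqrt(17), - 46,- 19, - 13 * exp( - 1 ),  1/pi, sqrt (7), E, E,sqrt(10 ), sqrt( 10 ) , 3*sqrt(2 ), 26 * sqrt( 14) /7,47,52, 82, 82]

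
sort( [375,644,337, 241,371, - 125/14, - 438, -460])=[ - 460, - 438,-125/14,241, 337,371,375,644] 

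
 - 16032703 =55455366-71488069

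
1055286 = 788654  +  266632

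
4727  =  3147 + 1580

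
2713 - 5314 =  -2601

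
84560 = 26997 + 57563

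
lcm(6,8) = 24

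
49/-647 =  - 1 + 598/647= -0.08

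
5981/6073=5981/6073= 0.98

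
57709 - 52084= 5625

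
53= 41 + 12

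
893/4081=893/4081 =0.22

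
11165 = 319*35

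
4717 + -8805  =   - 4088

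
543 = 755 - 212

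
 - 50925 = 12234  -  63159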